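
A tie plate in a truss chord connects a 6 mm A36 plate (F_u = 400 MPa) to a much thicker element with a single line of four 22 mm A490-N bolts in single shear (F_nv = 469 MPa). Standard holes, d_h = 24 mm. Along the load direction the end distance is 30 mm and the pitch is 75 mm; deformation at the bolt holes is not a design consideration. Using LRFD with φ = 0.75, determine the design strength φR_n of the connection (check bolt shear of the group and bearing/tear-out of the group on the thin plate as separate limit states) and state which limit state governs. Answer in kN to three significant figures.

Bolt shear: A_b = π·22²/4 = 380.1 mm²; R_n = 469 × 380.1 × 4 × 1 / 1000 = 713.1 kN → 0.75 × 713.1 = 535 kN.
Bearing (1.5 l_c t F_u ≤ 3.0 d t F_u): upper limit = 3.0·22·6·400 / 1000 = 158.4 kN.
  Edge l_c = 30 − 24/2 = 18 → r_n = 64.8 kN; interior l_c = 75 − 24 = 51 → r_n = 158.4 kN.
  R_n,bearing = 1·64.8 + 3·158.4 = 540 kN → 0.75 × 540 = 405 kN.
Bearing governs: 405 kN.

405 kN (bearing governs)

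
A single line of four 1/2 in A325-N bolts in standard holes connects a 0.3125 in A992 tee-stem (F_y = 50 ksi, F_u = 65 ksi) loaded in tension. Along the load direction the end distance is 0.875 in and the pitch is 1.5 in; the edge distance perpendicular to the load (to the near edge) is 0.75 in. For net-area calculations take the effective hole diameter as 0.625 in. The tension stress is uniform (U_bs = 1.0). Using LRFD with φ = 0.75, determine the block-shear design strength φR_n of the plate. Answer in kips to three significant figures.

Shear plane L_v = 0.875 + 3·1.5 = 5.375 in; A_gv = 5.375 × 0.3125 = 1.68 in².
A_nv = (5.375 − 3.5·0.625) × 0.3125 = 0.9961 in².
A_nt = (0.75 − 0.5·0.625) × 0.3125 = 0.1367 in².
0.6 F_u A_nv = 38.85 kips; 0.6 F_y A_gv = 50.39 kips → shear rupture governs the shear term.
R_n = 38.85 + 1.0 × 65 × 0.1367 = 47.73 kips.
Design strength φR_n = 0.75 × 47.73 = 35.8 kips.

35.8 kips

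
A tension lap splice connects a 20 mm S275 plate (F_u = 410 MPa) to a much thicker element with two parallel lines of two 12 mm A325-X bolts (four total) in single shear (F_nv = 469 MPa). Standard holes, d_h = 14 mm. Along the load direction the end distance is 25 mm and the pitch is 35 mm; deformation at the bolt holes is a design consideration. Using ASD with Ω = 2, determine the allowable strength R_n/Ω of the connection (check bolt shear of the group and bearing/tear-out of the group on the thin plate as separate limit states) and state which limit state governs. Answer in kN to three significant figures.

Bolt shear: A_b = π·12²/4 = 113.1 mm²; R_n = 469 × 113.1 × 4 × 1 / 1000 = 212.2 kN → 212.2 / 2 = 106 kN.
Bearing (1.2 l_c t F_u ≤ 2.4 d t F_u): upper limit = 2.4·12·20·410 / 1000 = 236.2 kN.
  Edge l_c = 25 − 14/2 = 18 → r_n = 177.1 kN; interior l_c = 35 − 14 = 21 → r_n = 206.6 kN.
  R_n,bearing = 2·177.1 + 2·206.6 = 767.5 kN → 767.5 / 2 = 384 kN.
Bolt shear governs: 106 kN.

106 kN (bolt shear governs)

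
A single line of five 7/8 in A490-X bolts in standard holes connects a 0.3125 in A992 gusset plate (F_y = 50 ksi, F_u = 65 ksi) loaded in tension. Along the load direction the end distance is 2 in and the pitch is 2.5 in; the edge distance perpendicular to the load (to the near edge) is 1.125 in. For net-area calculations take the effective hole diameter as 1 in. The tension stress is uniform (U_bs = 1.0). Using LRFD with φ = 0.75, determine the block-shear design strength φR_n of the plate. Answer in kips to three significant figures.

Shear plane L_v = 2 + 4·2.5 = 12 in; A_gv = 12 × 0.3125 = 3.75 in².
A_nv = (12 − 4.5·1) × 0.3125 = 2.344 in².
A_nt = (1.125 − 0.5·1) × 0.3125 = 0.1953 in².
0.6 F_u A_nv = 91.41 kips; 0.6 F_y A_gv = 112.5 kips → shear rupture governs the shear term.
R_n = 91.41 + 1.0 × 65 × 0.1953 = 104.1 kips.
Design strength φR_n = 0.75 × 104.1 = 78.1 kips.

78.1 kips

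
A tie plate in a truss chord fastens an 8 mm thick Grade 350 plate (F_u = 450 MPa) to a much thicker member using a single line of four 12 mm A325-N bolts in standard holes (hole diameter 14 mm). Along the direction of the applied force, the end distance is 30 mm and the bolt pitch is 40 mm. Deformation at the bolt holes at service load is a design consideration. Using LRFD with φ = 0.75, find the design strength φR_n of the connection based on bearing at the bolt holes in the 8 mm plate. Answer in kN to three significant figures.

308 kN

Per bolt r_n = 1.2 l_c t F_u ≤ 2.4 d t F_u; upper limit = 2.4 × 12 × 8 × 450 / 1000 = 103.7 kN.
Edge bolt: l_c = 30 − 14/2 = 23 mm → 1.2 × 23 × 8 × 450 / 1000 = 99.36 → r_n = 99.36 kN.
Interior bolts: l_c = 40 − 14 = 26 mm → 1.2 × 26 × 8 × 450 / 1000 = 112.3 → r_n = 103.7 kN.
R_n = 1 × 99.36 + 3 × 103.7 = 410.4 kN.
Design strength φR_n = 0.75 × 410.4 = 308 kN.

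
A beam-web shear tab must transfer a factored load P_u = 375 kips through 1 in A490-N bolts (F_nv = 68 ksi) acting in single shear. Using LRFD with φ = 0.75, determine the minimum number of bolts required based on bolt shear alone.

A_b = π·1²/4 = 0.7854 in².
Per-bolt design strength φR_n = 0.75 × 68 × 0.7854 × 1 = 40.06 kips.
n ≥ 375 / 40.06 = 9.362 → use 10 bolts.

10 bolts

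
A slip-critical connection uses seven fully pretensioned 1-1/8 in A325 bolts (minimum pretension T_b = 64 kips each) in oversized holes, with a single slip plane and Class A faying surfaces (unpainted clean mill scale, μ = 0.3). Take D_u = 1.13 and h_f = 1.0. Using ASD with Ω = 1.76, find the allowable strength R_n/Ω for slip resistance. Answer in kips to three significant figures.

86.3 kips

R_n = μ · D_u · h_f · T_b · n_s · n_b = 0.3 × 1.13 × 1.0 × 64 × 1 × 7 = 151.9 kips.
Allowable strength R_n/Ω = 151.9 / 1.76 = 86.3 kips.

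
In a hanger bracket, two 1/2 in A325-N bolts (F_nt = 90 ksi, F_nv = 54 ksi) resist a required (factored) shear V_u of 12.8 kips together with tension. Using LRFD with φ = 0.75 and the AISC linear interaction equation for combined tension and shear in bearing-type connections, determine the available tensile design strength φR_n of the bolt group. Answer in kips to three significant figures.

A_b = π·0.5²/4 = 0.1963 in²; f_rv = 12.8 / (2 × 0.1963) = 32.59 ksi.
F'_nt = 1.3 F_nt − (F_nt / φF_nv) f_rv = 1.3·90 − (90/(0.75·54))·32.59 = 44.57 ksi, capped at F_nt → F'_nt = 44.57 ksi.
R_n = F'_nt · A_b · n = 44.57 × 0.1963 × 2 = 17.5 kips.
Design strength φR_n = 0.75 × 17.5 = 13.1 kips.

13.1 kips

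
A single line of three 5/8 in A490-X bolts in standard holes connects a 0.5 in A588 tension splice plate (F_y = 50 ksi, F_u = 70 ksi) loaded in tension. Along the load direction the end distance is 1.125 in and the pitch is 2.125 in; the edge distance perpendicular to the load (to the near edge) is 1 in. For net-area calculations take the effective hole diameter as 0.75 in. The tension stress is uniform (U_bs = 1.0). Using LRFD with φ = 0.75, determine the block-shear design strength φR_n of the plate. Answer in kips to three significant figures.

Shear plane L_v = 1.125 + 2·2.125 = 5.375 in; A_gv = 5.375 × 0.5 = 2.688 in².
A_nv = (5.375 − 2.5·0.75) × 0.5 = 1.75 in².
A_nt = (1 − 0.5·0.75) × 0.5 = 0.3125 in².
0.6 F_u A_nv = 73.5 kips; 0.6 F_y A_gv = 80.62 kips → shear rupture governs the shear term.
R_n = 73.5 + 1.0 × 70 × 0.3125 = 95.38 kips.
Design strength φR_n = 0.75 × 95.38 = 71.5 kips.

71.5 kips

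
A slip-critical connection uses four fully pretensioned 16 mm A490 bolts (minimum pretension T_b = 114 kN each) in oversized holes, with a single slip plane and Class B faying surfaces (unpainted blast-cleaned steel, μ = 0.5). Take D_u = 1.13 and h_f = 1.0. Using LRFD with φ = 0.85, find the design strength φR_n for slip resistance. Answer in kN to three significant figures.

219 kN

R_n = μ · D_u · h_f · T_b · n_s · n_b = 0.5 × 1.13 × 1.0 × 114 × 1 × 4 = 257.6 kN.
Design strength φR_n = 0.85 × 257.6 = 219 kN.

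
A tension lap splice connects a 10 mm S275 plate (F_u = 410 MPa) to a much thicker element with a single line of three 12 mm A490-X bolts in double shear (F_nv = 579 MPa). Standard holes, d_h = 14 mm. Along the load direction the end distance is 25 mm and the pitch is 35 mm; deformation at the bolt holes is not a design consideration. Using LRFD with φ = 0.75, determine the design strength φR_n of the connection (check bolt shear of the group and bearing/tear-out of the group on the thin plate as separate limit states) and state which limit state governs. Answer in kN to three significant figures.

Bolt shear: A_b = π·12²/4 = 113.1 mm²; R_n = 579 × 113.1 × 3 × 2 / 1000 = 392.9 kN → 0.75 × 392.9 = 295 kN.
Bearing (1.5 l_c t F_u ≤ 3.0 d t F_u): upper limit = 3.0·12·10·410 / 1000 = 147.6 kN.
  Edge l_c = 25 − 14/2 = 18 → r_n = 110.7 kN; interior l_c = 35 − 14 = 21 → r_n = 129.2 kN.
  R_n,bearing = 1·110.7 + 2·129.2 = 369 kN → 0.75 × 369 = 277 kN.
Bearing governs: 277 kN.

277 kN (bearing governs)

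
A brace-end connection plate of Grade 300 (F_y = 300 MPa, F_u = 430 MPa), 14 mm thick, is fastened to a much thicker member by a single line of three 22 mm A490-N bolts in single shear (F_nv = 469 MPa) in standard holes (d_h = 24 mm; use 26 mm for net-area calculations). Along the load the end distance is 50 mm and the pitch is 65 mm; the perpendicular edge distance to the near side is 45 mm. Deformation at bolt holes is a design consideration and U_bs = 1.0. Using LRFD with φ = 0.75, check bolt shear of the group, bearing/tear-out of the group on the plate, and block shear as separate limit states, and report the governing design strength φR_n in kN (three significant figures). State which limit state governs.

Bolt shear: A_b = π·22²/4 = 380.1 mm²; R_n = 469 × 380.1 × 3 × 1 / 1000 = 534.8 kN → 0.75 × 534.8 = 401 kN.
Bearing: edge l_c = 38, r_n = 274.5 kN; interior l_c = 41, r_n = 296.2 kN; R_n = 274.5 + 2·296.2 = 866.9 kN → 650 kN.
Block shear: A_gv = 2520, A_nv = 1610, A_nt = 448 mm²; R_n = min(0.6F_uA_nv, 0.6F_yA_gv) + U_bs·F_u·A_nt = 608 kN → 456 kN.
Bolt shear governs: 401 kN.

401 kN (bolt shear governs)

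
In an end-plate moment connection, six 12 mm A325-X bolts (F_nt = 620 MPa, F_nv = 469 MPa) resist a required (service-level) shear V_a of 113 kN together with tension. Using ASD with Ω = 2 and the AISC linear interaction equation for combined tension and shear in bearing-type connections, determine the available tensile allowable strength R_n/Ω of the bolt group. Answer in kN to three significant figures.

A_b = π·12²/4 = 113.1 mm²; f_rv = 113 × 1000 / (6 × 113.1) = 166.5 MPa.
F'_nt = 1.3 F_nt − (Ω F_nt / F_nv) f_rv = 1.3·620 − (2·620/469)·166.5 = 365.7 MPa, capped at F_nt → F'_nt = 365.7 MPa.
R_n = F'_nt · A_b · n = 365.7 × 113.1 × 6 / 1000 = 248.2 kN.
Allowable strength R_n/Ω = 248.2 / 2 = 124 kN.

124 kN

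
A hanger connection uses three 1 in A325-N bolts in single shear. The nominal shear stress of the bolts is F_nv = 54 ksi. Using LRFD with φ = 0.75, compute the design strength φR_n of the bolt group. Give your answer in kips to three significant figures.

95.4 kips

A_b = π × 1² / 4 = 0.7854 in².
R_n = F_nv · A_b · n · n_s = 54 × 0.7854 × 3 × 1 = 127.2 kips.
Design strength φR_n = 0.75 × 127.2 = 95.4 kips.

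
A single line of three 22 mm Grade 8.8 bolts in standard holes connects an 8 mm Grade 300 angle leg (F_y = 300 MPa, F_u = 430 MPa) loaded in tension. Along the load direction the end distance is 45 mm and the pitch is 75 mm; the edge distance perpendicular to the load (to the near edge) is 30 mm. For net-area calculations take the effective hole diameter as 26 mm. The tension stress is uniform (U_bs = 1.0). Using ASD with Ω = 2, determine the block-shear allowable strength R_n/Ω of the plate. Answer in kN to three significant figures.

163 kN

Shear plane L_v = 45 + 2·75 = 195 mm; A_gv = 195 × 8 = 1560 mm².
A_nv = (195 − 2.5·26) × 8 = 1040 mm².
A_nt = (30 − 0.5·26) × 8 = 136 mm².
0.6 F_u A_nv = 268.3 kN; 0.6 F_y A_gv = 280.8 kN → shear rupture governs the shear term.
R_n = 268.3 + 1.0 × 430 × 136 / 1000 = 326.8 kN.
Allowable strength R_n/Ω = 326.8 / 2 = 163 kN.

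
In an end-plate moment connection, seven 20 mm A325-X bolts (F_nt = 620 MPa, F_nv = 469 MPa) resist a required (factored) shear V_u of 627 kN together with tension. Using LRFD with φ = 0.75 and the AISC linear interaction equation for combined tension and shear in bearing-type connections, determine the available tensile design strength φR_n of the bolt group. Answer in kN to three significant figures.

500 kN

A_b = π·20²/4 = 314.2 mm²; f_rv = 627 × 1000 / (7 × 314.2) = 285.1 MPa.
F'_nt = 1.3 F_nt − (F_nt / φF_nv) f_rv = 1.3·620 − (620/(0.75·469))·285.1 = 303.5 MPa, capped at F_nt → F'_nt = 303.5 MPa.
R_n = F'_nt · A_b · n = 303.5 × 314.2 × 7 / 1000 = 667.3 kN.
Design strength φR_n = 0.75 × 667.3 = 500 kN.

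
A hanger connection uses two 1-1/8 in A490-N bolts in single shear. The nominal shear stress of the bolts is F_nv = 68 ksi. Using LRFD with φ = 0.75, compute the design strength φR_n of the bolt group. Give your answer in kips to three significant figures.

A_b = π × 1.125² / 4 = 0.994 in².
R_n = F_nv · A_b · n · n_s = 68 × 0.994 × 2 × 1 = 135.2 kips.
Design strength φR_n = 0.75 × 135.2 = 101 kips.

101 kips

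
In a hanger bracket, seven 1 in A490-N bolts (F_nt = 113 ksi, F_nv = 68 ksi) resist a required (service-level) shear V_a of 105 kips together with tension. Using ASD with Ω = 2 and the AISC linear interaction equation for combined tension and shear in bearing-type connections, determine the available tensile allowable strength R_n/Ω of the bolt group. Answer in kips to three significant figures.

A_b = π·1²/4 = 0.7854 in²; f_rv = 105 / (7 × 0.7854) = 19.1 ksi.
F'_nt = 1.3 F_nt − (Ω F_nt / F_nv) f_rv = 1.3·113 − (2·113/68)·19.1 = 83.43 ksi, capped at F_nt → F'_nt = 83.43 ksi.
R_n = F'_nt · A_b · n = 83.43 × 0.7854 × 7 = 458.7 kips.
Allowable strength R_n/Ω = 458.7 / 2 = 229 kips.

229 kips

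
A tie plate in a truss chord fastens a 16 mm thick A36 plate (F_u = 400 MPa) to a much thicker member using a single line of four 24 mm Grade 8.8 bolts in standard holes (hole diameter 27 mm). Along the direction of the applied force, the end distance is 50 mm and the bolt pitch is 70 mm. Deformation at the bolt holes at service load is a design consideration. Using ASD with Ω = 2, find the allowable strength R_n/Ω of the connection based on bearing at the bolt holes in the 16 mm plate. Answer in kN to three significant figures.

Per bolt r_n = 1.2 l_c t F_u ≤ 2.4 d t F_u; upper limit = 2.4 × 24 × 16 × 400 / 1000 = 368.6 kN.
Edge bolt: l_c = 50 − 27/2 = 36.5 mm → 1.2 × 36.5 × 16 × 400 / 1000 = 280.3 → r_n = 280.3 kN.
Interior bolts: l_c = 70 − 27 = 43 mm → 1.2 × 43 × 16 × 400 / 1000 = 330.2 → r_n = 330.2 kN.
R_n = 1 × 280.3 + 3 × 330.2 = 1271 kN.
Allowable strength R_n/Ω = 1271 / 2 = 636 kN.

636 kN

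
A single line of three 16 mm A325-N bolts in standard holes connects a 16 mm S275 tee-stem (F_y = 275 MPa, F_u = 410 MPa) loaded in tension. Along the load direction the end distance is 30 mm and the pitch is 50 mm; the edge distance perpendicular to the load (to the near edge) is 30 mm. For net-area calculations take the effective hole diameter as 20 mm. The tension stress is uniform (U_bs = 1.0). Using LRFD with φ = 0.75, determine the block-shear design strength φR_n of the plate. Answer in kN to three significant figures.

Shear plane L_v = 30 + 2·50 = 130 mm; A_gv = 130 × 16 = 2080 mm².
A_nv = (130 − 2.5·20) × 16 = 1280 mm².
A_nt = (30 − 0.5·20) × 16 = 320 mm².
0.6 F_u A_nv = 314.9 kN; 0.6 F_y A_gv = 343.2 kN → shear rupture governs the shear term.
R_n = 314.9 + 1.0 × 410 × 320 / 1000 = 446.1 kN.
Design strength φR_n = 0.75 × 446.1 = 335 kN.

335 kN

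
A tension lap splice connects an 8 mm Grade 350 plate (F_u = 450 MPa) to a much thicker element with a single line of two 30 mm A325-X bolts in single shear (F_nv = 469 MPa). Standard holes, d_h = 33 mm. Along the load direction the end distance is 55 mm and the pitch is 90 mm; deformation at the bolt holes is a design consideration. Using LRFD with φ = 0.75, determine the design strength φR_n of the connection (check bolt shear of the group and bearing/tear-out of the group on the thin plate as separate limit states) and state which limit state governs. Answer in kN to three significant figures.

309 kN (bearing governs)

Bolt shear: A_b = π·30²/4 = 706.9 mm²; R_n = 469 × 706.9 × 2 × 1 / 1000 = 663 kN → 0.75 × 663 = 497 kN.
Bearing (1.2 l_c t F_u ≤ 2.4 d t F_u): upper limit = 2.4·30·8·450 / 1000 = 259.2 kN.
  Edge l_c = 55 − 33/2 = 38.5 → r_n = 166.3 kN; interior l_c = 90 − 33 = 57 → r_n = 246.2 kN.
  R_n,bearing = 1·166.3 + 1·246.2 = 412.6 kN → 0.75 × 412.6 = 309 kN.
Bearing governs: 309 kN.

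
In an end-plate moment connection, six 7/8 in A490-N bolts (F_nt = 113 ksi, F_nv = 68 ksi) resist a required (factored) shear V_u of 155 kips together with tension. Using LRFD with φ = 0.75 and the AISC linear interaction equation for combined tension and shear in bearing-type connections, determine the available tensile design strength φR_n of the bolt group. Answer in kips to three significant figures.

140 kips

A_b = π·0.875²/4 = 0.6013 in²; f_rv = 155 / (6 × 0.6013) = 42.96 ksi.
F'_nt = 1.3 F_nt − (F_nt / φF_nv) f_rv = 1.3·113 − (113/(0.75·68))·42.96 = 51.71 ksi, capped at F_nt → F'_nt = 51.71 ksi.
R_n = F'_nt · A_b · n = 51.71 × 0.6013 × 6 = 186.6 kips.
Design strength φR_n = 0.75 × 186.6 = 140 kips.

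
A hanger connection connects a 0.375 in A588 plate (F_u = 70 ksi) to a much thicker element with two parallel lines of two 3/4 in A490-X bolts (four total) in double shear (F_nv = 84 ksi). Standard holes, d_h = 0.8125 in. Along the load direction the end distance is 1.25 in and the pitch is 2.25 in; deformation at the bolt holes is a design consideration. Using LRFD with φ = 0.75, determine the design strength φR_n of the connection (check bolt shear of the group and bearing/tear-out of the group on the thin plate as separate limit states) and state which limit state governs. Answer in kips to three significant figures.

Bolt shear: A_b = π·0.75²/4 = 0.4418 in²; R_n = 84 × 0.4418 × 4 × 2 = 296.9 kips → 0.75 × 296.9 = 223 kips.
Bearing (1.2 l_c t F_u ≤ 2.4 d t F_u): upper limit = 2.4·0.75·0.375·70 = 47.25 kips.
  Edge l_c = 1.25 − 0.8125/2 = 0.8438 → r_n = 26.58 kips; interior l_c = 2.25 − 0.8125 = 1.438 → r_n = 45.28 kips.
  R_n,bearing = 2·26.58 + 2·45.28 = 143.7 kips → 0.75 × 143.7 = 108 kips.
Bearing governs: 108 kips.

108 kips (bearing governs)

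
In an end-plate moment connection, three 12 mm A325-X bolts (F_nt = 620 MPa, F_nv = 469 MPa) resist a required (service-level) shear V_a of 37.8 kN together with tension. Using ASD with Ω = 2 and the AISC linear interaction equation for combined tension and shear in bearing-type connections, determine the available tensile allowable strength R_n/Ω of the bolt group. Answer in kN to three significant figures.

A_b = π·12²/4 = 113.1 mm²; f_rv = 37.8 × 1000 / (3 × 113.1) = 111.4 MPa.
F'_nt = 1.3 F_nt − (Ω F_nt / F_nv) f_rv = 1.3·620 − (2·620/469)·111.4 = 511.4 MPa, capped at F_nt → F'_nt = 511.4 MPa.
R_n = F'_nt · A_b · n = 511.4 × 113.1 × 3 / 1000 = 173.5 kN.
Allowable strength R_n/Ω = 173.5 / 2 = 86.8 kN.

86.8 kN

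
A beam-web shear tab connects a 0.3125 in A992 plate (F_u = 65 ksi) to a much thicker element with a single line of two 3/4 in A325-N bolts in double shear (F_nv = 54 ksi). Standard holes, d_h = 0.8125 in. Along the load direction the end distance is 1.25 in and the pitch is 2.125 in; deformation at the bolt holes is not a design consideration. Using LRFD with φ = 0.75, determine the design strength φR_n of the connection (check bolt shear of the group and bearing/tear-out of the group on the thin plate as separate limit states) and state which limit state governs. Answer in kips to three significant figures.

Bolt shear: A_b = π·0.75²/4 = 0.4418 in²; R_n = 54 × 0.4418 × 2 × 2 = 95.43 kips → 0.75 × 95.43 = 71.6 kips.
Bearing (1.5 l_c t F_u ≤ 3.0 d t F_u): upper limit = 3.0·0.75·0.3125·65 = 45.7 kips.
  Edge l_c = 1.25 − 0.8125/2 = 0.8438 → r_n = 25.71 kips; interior l_c = 2.125 − 0.8125 = 1.312 → r_n = 39.99 kips.
  R_n,bearing = 1·25.71 + 1·39.99 = 65.7 kips → 0.75 × 65.7 = 49.3 kips.
Bearing governs: 49.3 kips.

49.3 kips (bearing governs)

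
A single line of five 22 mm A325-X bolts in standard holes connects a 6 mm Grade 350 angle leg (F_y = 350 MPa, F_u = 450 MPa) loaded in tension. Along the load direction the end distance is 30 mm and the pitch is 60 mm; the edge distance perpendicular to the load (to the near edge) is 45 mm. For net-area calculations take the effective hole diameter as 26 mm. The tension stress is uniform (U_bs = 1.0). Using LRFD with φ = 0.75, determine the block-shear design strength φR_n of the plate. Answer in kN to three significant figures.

Shear plane L_v = 30 + 4·60 = 270 mm; A_gv = 270 × 6 = 1620 mm².
A_nv = (270 − 4.5·26) × 6 = 918 mm².
A_nt = (45 − 0.5·26) × 6 = 192 mm².
0.6 F_u A_nv = 247.9 kN; 0.6 F_y A_gv = 340.2 kN → shear rupture governs the shear term.
R_n = 247.9 + 1.0 × 450 × 192 / 1000 = 334.3 kN.
Design strength φR_n = 0.75 × 334.3 = 251 kN.

251 kN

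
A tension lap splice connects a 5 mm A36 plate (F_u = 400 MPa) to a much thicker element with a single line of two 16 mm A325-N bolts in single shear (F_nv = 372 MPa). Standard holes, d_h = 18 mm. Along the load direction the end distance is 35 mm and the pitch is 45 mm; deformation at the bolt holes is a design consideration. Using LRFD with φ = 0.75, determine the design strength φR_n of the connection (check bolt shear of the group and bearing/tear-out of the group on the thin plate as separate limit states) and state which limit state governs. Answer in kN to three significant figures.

Bolt shear: A_b = π·16²/4 = 201.1 mm²; R_n = 372 × 201.1 × 2 × 1 / 1000 = 149.6 kN → 0.75 × 149.6 = 112 kN.
Bearing (1.2 l_c t F_u ≤ 2.4 d t F_u): upper limit = 2.4·16·5·400 / 1000 = 76.8 kN.
  Edge l_c = 35 − 18/2 = 26 → r_n = 62.4 kN; interior l_c = 45 − 18 = 27 → r_n = 64.8 kN.
  R_n,bearing = 1·62.4 + 1·64.8 = 127.2 kN → 0.75 × 127.2 = 95.4 kN.
Bearing governs: 95.4 kN.

95.4 kN (bearing governs)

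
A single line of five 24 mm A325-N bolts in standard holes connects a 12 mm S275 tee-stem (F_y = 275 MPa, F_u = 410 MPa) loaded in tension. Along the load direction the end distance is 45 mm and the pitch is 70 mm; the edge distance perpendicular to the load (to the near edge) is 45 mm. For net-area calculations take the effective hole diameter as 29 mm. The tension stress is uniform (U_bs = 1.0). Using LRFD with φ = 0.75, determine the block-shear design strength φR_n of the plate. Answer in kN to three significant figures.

543 kN

Shear plane L_v = 45 + 4·70 = 325 mm; A_gv = 325 × 12 = 3900 mm².
A_nv = (325 − 4.5·29) × 12 = 2334 mm².
A_nt = (45 − 0.5·29) × 12 = 366 mm².
0.6 F_u A_nv = 574.2 kN; 0.6 F_y A_gv = 643.5 kN → shear rupture governs the shear term.
R_n = 574.2 + 1.0 × 410 × 366 / 1000 = 724.2 kN.
Design strength φR_n = 0.75 × 724.2 = 543 kN.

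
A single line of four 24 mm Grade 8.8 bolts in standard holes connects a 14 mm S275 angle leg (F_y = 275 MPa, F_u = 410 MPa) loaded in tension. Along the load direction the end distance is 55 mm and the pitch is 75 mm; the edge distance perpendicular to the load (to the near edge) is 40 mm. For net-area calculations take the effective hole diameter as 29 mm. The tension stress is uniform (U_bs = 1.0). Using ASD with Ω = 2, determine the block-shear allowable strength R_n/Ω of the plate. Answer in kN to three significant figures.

381 kN

Shear plane L_v = 55 + 3·75 = 280 mm; A_gv = 280 × 14 = 3920 mm².
A_nv = (280 − 3.5·29) × 14 = 2499 mm².
A_nt = (40 − 0.5·29) × 14 = 357 mm².
0.6 F_u A_nv = 614.8 kN; 0.6 F_y A_gv = 646.8 kN → shear rupture governs the shear term.
R_n = 614.8 + 1.0 × 410 × 357 / 1000 = 761.1 kN.
Allowable strength R_n/Ω = 761.1 / 2 = 381 kN.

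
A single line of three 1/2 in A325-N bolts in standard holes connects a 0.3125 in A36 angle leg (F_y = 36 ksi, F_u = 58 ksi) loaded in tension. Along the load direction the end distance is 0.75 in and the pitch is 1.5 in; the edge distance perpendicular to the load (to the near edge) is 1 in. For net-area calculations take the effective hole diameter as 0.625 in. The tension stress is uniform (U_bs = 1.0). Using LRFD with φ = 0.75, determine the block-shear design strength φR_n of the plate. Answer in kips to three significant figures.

27.2 kips

Shear plane L_v = 0.75 + 2·1.5 = 3.75 in; A_gv = 3.75 × 0.3125 = 1.172 in².
A_nv = (3.75 − 2.5·0.625) × 0.3125 = 0.6836 in².
A_nt = (1 − 0.5·0.625) × 0.3125 = 0.2148 in².
0.6 F_u A_nv = 23.79 kips; 0.6 F_y A_gv = 25.31 kips → shear rupture governs the shear term.
R_n = 23.79 + 1.0 × 58 × 0.2148 = 36.25 kips.
Design strength φR_n = 0.75 × 36.25 = 27.2 kips.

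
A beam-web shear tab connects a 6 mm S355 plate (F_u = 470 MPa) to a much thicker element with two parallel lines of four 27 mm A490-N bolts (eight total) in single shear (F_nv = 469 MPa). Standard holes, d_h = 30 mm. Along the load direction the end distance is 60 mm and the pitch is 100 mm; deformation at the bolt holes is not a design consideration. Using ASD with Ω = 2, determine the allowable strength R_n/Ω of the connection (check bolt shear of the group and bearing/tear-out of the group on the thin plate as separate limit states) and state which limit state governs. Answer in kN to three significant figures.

876 kN (bearing governs)

Bolt shear: A_b = π·27²/4 = 572.6 mm²; R_n = 469 × 572.6 × 8 × 1 / 1000 = 2148 kN → 2148 / 2 = 1070 kN.
Bearing (1.5 l_c t F_u ≤ 3.0 d t F_u): upper limit = 3.0·27·6·470 / 1000 = 228.4 kN.
  Edge l_c = 60 − 30/2 = 45 → r_n = 190.3 kN; interior l_c = 100 − 30 = 70 → r_n = 228.4 kN.
  R_n,bearing = 2·190.3 + 6·228.4 = 1751 kN → 1751 / 2 = 876 kN.
Bearing governs: 876 kN.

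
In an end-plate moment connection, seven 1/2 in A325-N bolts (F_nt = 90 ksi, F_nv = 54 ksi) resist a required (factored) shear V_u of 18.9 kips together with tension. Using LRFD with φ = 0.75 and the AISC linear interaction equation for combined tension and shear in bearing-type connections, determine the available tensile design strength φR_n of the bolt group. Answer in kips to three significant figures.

89.1 kips

A_b = π·0.5²/4 = 0.1963 in²; f_rv = 18.9 / (7 × 0.1963) = 13.75 ksi.
F'_nt = 1.3 F_nt − (F_nt / φF_nv) f_rv = 1.3·90 − (90/(0.75·54))·13.75 = 86.44 ksi, capped at F_nt → F'_nt = 86.44 ksi.
R_n = F'_nt · A_b · n = 86.44 × 0.1963 × 7 = 118.8 kips.
Design strength φR_n = 0.75 × 118.8 = 89.1 kips.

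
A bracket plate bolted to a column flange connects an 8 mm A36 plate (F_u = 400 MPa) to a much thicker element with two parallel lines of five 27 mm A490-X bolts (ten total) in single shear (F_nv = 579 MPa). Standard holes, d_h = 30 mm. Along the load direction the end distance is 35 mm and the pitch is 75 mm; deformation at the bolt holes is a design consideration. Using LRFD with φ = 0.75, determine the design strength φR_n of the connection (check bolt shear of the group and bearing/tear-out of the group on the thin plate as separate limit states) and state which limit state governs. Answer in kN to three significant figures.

Bolt shear: A_b = π·27²/4 = 572.6 mm²; R_n = 579 × 572.6 × 10 × 1 / 1000 = 3315 kN → 0.75 × 3315 = 2490 kN.
Bearing (1.2 l_c t F_u ≤ 2.4 d t F_u): upper limit = 2.4·27·8·400 / 1000 = 207.4 kN.
  Edge l_c = 35 − 30/2 = 20 → r_n = 76.8 kN; interior l_c = 75 − 30 = 45 → r_n = 172.8 kN.
  R_n,bearing = 2·76.8 + 8·172.8 = 1536 kN → 0.75 × 1536 = 1150 kN.
Bearing governs: 1150 kN.

1150 kN (bearing governs)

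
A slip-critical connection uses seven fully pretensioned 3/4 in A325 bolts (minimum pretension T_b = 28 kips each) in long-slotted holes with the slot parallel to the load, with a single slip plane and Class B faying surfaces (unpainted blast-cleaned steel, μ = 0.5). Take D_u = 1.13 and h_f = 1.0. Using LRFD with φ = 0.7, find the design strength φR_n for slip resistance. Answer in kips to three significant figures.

R_n = μ · D_u · h_f · T_b · n_s · n_b = 0.5 × 1.13 × 1.0 × 28 × 1 × 7 = 110.7 kips.
Design strength φR_n = 0.7 × 110.7 = 77.5 kips.

77.5 kips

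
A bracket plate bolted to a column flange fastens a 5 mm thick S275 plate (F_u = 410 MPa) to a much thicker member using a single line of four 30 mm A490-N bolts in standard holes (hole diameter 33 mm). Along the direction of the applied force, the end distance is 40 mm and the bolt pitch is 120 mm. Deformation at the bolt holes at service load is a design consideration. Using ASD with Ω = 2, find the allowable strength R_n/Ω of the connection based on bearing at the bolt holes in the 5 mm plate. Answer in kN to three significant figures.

250 kN

Per bolt r_n = 1.2 l_c t F_u ≤ 2.4 d t F_u; upper limit = 2.4 × 30 × 5 × 410 / 1000 = 147.6 kN.
Edge bolt: l_c = 40 − 33/2 = 23.5 mm → 1.2 × 23.5 × 5 × 410 / 1000 = 57.81 → r_n = 57.81 kN.
Interior bolts: l_c = 120 − 33 = 87 mm → 1.2 × 87 × 5 × 410 / 1000 = 214 → r_n = 147.6 kN.
R_n = 1 × 57.81 + 3 × 147.6 = 500.6 kN.
Allowable strength R_n/Ω = 500.6 / 2 = 250 kN.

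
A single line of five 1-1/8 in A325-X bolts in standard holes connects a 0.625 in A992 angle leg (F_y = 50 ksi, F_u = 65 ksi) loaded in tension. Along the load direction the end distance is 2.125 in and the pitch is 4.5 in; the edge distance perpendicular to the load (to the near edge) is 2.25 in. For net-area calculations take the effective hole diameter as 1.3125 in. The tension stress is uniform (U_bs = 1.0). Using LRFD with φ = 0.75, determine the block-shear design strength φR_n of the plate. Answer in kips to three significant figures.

308 kips

Shear plane L_v = 2.125 + 4·4.5 = 20.12 in; A_gv = 20.12 × 0.625 = 12.58 in².
A_nv = (20.12 − 4.5·1.3125) × 0.625 = 8.887 in².
A_nt = (2.25 − 0.5·1.3125) × 0.625 = 0.9961 in².
0.6 F_u A_nv = 346.6 kips; 0.6 F_y A_gv = 377.3 kips → shear rupture governs the shear term.
R_n = 346.6 + 1.0 × 65 × 0.9961 = 411.3 kips.
Design strength φR_n = 0.75 × 411.3 = 308 kips.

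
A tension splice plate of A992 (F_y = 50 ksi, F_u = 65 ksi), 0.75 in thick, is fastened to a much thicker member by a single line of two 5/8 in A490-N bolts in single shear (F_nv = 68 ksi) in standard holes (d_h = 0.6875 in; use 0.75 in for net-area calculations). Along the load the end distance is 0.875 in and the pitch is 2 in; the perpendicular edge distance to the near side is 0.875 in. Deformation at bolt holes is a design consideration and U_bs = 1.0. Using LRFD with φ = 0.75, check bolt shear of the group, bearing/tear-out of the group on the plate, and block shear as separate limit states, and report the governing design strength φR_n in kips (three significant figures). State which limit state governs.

31.3 kips (bolt shear governs)

Bolt shear: A_b = π·0.625²/4 = 0.3068 in²; R_n = 68 × 0.3068 × 2 × 1 = 41.72 kips → 0.75 × 41.72 = 31.3 kips.
Bearing: edge l_c = 0.5312, r_n = 31.08 kips; interior l_c = 1.312, r_n = 73.12 kips; R_n = 31.08 + 1·73.12 = 104.2 kips → 78.2 kips.
Block shear: A_gv = 2.156, A_nv = 1.312, A_nt = 0.375 in²; R_n = min(0.6F_uA_nv, 0.6F_yA_gv) + U_bs·F_u·A_nt = 75.56 kips → 56.7 kips.
Bolt shear governs: 31.3 kips.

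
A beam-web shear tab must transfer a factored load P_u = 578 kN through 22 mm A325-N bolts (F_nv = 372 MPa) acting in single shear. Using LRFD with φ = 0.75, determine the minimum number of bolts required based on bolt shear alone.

A_b = π·22²/4 = 380.1 mm².
Per-bolt design strength φR_n = 0.75 × 372 × 380.1 × 1 / 1000 = 106.1 kN.
n ≥ 578 / 106.1 = 5.45 → use 6 bolts.

6 bolts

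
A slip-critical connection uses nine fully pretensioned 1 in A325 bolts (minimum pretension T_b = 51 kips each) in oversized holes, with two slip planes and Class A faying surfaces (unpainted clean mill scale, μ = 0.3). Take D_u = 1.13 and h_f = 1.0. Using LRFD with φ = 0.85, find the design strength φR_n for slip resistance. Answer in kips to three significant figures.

265 kips

R_n = μ · D_u · h_f · T_b · n_s · n_b = 0.3 × 1.13 × 1.0 × 51 × 2 × 9 = 311.2 kips.
Design strength φR_n = 0.85 × 311.2 = 265 kips.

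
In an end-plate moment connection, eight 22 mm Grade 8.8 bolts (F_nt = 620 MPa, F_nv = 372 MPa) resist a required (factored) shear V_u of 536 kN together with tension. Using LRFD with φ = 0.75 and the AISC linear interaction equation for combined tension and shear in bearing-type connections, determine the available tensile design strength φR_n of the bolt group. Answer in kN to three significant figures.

A_b = π·22²/4 = 380.1 mm²; f_rv = 536 × 1000 / (8 × 380.1) = 176.3 MPa.
F'_nt = 1.3 F_nt − (F_nt / φF_nv) f_rv = 1.3·620 − (620/(0.75·372))·176.3 = 414.3 MPa, capped at F_nt → F'_nt = 414.3 MPa.
R_n = F'_nt · A_b · n = 414.3 × 380.1 × 8 / 1000 = 1260 kN.
Design strength φR_n = 0.75 × 1260 = 945 kN.

945 kN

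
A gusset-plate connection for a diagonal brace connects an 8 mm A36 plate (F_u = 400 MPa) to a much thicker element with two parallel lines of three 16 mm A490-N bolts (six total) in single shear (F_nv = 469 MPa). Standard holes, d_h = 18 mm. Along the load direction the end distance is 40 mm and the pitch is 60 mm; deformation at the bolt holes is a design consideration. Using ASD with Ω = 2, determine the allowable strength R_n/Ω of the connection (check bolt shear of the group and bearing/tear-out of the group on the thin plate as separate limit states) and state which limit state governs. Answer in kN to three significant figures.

283 kN (bolt shear governs)

Bolt shear: A_b = π·16²/4 = 201.1 mm²; R_n = 469 × 201.1 × 6 × 1 / 1000 = 565.8 kN → 565.8 / 2 = 283 kN.
Bearing (1.2 l_c t F_u ≤ 2.4 d t F_u): upper limit = 2.4·16·8·400 / 1000 = 122.9 kN.
  Edge l_c = 40 − 18/2 = 31 → r_n = 119 kN; interior l_c = 60 − 18 = 42 → r_n = 122.9 kN.
  R_n,bearing = 2·119 + 4·122.9 = 729.6 kN → 729.6 / 2 = 365 kN.
Bolt shear governs: 283 kN.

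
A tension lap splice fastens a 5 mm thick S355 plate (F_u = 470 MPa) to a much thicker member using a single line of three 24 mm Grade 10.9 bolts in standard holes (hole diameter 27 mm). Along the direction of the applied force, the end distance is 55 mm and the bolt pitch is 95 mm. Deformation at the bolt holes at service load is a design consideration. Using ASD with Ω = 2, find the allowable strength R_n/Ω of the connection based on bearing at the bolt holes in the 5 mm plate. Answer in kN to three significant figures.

194 kN

Per bolt r_n = 1.2 l_c t F_u ≤ 2.4 d t F_u; upper limit = 2.4 × 24 × 5 × 470 / 1000 = 135.4 kN.
Edge bolt: l_c = 55 − 27/2 = 41.5 mm → 1.2 × 41.5 × 5 × 470 / 1000 = 117 → r_n = 117 kN.
Interior bolts: l_c = 95 − 27 = 68 mm → 1.2 × 68 × 5 × 470 / 1000 = 191.8 → r_n = 135.4 kN.
R_n = 1 × 117 + 2 × 135.4 = 387.8 kN.
Allowable strength R_n/Ω = 387.8 / 2 = 194 kN.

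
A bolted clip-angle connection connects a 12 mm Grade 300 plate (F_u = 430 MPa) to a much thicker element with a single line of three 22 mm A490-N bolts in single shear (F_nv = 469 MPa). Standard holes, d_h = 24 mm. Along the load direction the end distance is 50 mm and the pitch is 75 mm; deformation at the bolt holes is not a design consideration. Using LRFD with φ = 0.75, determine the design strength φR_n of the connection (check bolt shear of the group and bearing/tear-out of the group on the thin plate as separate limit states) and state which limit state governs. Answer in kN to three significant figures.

401 kN (bolt shear governs)

Bolt shear: A_b = π·22²/4 = 380.1 mm²; R_n = 469 × 380.1 × 3 × 1 / 1000 = 534.8 kN → 0.75 × 534.8 = 401 kN.
Bearing (1.5 l_c t F_u ≤ 3.0 d t F_u): upper limit = 3.0·22·12·430 / 1000 = 340.6 kN.
  Edge l_c = 50 − 24/2 = 38 → r_n = 294.1 kN; interior l_c = 75 − 24 = 51 → r_n = 340.6 kN.
  R_n,bearing = 1·294.1 + 2·340.6 = 975.2 kN → 0.75 × 975.2 = 731 kN.
Bolt shear governs: 401 kN.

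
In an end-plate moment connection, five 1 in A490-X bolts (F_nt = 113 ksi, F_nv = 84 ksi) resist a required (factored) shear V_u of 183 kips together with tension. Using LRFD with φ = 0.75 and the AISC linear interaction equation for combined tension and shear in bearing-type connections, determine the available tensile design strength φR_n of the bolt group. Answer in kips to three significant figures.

186 kips

A_b = π·1²/4 = 0.7854 in²; f_rv = 183 / (5 × 0.7854) = 46.6 ksi.
F'_nt = 1.3 F_nt − (F_nt / φF_nv) f_rv = 1.3·113 − (113/(0.75·84))·46.6 = 63.31 ksi, capped at F_nt → F'_nt = 63.31 ksi.
R_n = F'_nt · A_b · n = 63.31 × 0.7854 × 5 = 248.6 kips.
Design strength φR_n = 0.75 × 248.6 = 186 kips.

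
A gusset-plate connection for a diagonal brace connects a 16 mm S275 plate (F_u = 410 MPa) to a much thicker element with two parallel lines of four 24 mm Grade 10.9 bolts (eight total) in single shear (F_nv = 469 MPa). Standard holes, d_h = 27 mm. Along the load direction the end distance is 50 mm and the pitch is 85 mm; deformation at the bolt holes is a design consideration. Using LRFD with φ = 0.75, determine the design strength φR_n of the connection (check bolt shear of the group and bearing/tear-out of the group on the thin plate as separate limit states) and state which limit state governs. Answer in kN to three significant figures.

1270 kN (bolt shear governs)

Bolt shear: A_b = π·24²/4 = 452.4 mm²; R_n = 469 × 452.4 × 8 × 1 / 1000 = 1697 kN → 0.75 × 1697 = 1270 kN.
Bearing (1.2 l_c t F_u ≤ 2.4 d t F_u): upper limit = 2.4·24·16·410 / 1000 = 377.9 kN.
  Edge l_c = 50 − 27/2 = 36.5 → r_n = 287.3 kN; interior l_c = 85 − 27 = 58 → r_n = 377.9 kN.
  R_n,bearing = 2·287.3 + 6·377.9 = 2842 kN → 0.75 × 2842 = 2130 kN.
Bolt shear governs: 1270 kN.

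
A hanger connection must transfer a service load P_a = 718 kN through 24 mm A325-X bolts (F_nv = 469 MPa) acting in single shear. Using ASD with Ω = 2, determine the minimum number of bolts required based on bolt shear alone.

A_b = π·24²/4 = 452.4 mm².
Per-bolt allowable strength R_n/Ω = 469 × 452.4 × 1 / 1000 / 2 = 106.1 kN.
n ≥ 718 / 106.1 = 6.768 → use 7 bolts.

7 bolts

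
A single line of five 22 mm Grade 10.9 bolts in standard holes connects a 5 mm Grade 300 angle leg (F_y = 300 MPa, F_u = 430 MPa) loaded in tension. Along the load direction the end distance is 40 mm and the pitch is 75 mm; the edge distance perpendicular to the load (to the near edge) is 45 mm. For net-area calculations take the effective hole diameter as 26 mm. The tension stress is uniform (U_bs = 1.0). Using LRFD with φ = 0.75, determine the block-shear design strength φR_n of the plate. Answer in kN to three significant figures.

267 kN

Shear plane L_v = 40 + 4·75 = 340 mm; A_gv = 340 × 5 = 1700 mm².
A_nv = (340 − 4.5·26) × 5 = 1115 mm².
A_nt = (45 − 0.5·26) × 5 = 160 mm².
0.6 F_u A_nv = 287.7 kN; 0.6 F_y A_gv = 306 kN → shear rupture governs the shear term.
R_n = 287.7 + 1.0 × 430 × 160 / 1000 = 356.5 kN.
Design strength φR_n = 0.75 × 356.5 = 267 kN.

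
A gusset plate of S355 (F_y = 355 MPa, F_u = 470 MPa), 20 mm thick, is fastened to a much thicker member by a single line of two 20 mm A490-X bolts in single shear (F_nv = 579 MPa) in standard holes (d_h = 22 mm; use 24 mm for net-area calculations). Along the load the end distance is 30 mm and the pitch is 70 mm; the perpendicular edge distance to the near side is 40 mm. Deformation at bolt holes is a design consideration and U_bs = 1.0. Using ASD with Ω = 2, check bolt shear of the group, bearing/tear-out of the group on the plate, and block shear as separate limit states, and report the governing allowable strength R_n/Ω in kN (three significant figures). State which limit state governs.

Bolt shear: A_b = π·20²/4 = 314.2 mm²; R_n = 579 × 314.2 × 2 × 1 / 1000 = 363.8 kN → 363.8 / 2 = 182 kN.
Bearing: edge l_c = 19, r_n = 214.3 kN; interior l_c = 48, r_n = 451.2 kN; R_n = 214.3 + 1·451.2 = 665.5 kN → 333 kN.
Block shear: A_gv = 2000, A_nv = 1280, A_nt = 560 mm²; R_n = min(0.6F_uA_nv, 0.6F_yA_gv) + U_bs·F_u·A_nt = 624.2 kN → 312 kN.
Bolt shear governs: 182 kN.

182 kN (bolt shear governs)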